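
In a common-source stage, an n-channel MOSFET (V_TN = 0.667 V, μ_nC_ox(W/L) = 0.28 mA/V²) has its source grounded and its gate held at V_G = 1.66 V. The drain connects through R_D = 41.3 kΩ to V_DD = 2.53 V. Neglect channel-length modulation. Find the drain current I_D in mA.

V_GS = V_G = 1.66 V, so V_ov = 1.66 − 0.667 = 0.993 V.
Assume saturation: I_D = ½ k_n V_ov² = 0.5 × 0.28 × 0.993² = 0.138 mA, giving V_DS = V_DD − I_D R_D = 2.53 − 0.138 × 41.3 = -3.17 V.
But -3.17 V < V_ov = 0.993 V, so the device is actually in triode.
In triode I_D = k_n[V_ov V_DS − ½ V_DS²] and I_D = (V_DD − V_DS)/R_D. Equating: 5.78 V_DS² − 12.48 V_DS + 2.53 = 0, giving V_DS = 0.226 V (the root below V_ov).
I_D = (2.53 − 0.226) / 41.3 = 0.0558 mA.

I_D = 0.0558 mA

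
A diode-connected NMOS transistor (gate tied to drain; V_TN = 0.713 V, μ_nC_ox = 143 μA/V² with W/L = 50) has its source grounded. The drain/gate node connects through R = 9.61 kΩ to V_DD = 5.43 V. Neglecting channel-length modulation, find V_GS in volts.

With gate tied to drain, V_GS = V_DS ≥ V_GS − V_TN, so the device is in saturation.
k_n = μ_nC_ox · (W/L) = 7.15 mA/V².
KCL at the drain: ½ k_n (V_GS − V_TN)² = (V_DD − V_GS)/R.
Let x = V_GS − 0.713. Then 34.4 x² + x − 4.717 = 0, giving x = 0.356 V (positive root), so V_GS = 1.07 V.
I_D = (V_DD − V_GS)/R = (5.43 − 1.07) / 9.61 = 0.454 mA.

V_GS = 1.07 V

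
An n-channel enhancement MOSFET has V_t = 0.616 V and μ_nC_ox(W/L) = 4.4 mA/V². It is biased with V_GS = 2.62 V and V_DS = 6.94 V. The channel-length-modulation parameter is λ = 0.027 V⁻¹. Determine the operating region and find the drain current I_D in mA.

V_ov = V_GS − V_t = 2.62 − 0.616 = 2 V.
Since V_DS = 6.94 V ≥ V_ov = 2 V, the device is in saturation.
I_D = ½ k_n V_ov² (1 + λ V_DS) = 0.5 × 4.4 × 2² × (1 + 0.027 × 6.94) = 10.5 mA.

Saturation; I_D = 10.5 mA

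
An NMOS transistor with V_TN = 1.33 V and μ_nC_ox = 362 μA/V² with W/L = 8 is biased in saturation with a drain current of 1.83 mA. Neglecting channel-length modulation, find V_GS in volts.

V_GS = 2.45 V

k_n = μ_nC_ox · (W/L) = 2.896 mA/V².
In saturation I_D = ½ k_n (V_GS − V_TN)², so V_GS − V_TN = √(2 I_D / k_n) = √(2 × 1.83 / 2.896) = 1.12 V.
V_GS = 1.33 + 1.12 = 2.45 V.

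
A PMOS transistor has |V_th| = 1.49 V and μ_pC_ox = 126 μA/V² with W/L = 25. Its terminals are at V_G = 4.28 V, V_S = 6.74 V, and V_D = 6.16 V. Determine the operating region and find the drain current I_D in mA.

Triode; I_D = 1.24 mA

V_SG = V_S − V_G = 6.74 − 4.28 = 2.46 V; V_SD = V_S − V_D = 6.74 − 6.16 = 0.58 V.
k_p = μ_pC_ox · (W/L) = 3.15 mA/V².
V_ov = V_SG − |V_th| = 2.46 − 1.49 = 0.97 V.
Since V_SD = 0.58 V < V_ov = 0.97 V, the device is in the triode region.
I_D = k_p [V_ov · V_SD − ½ V_SD²] = 3.15 × [0.97 × 0.58 − 0.5 × 0.58²] = 1.24 mA.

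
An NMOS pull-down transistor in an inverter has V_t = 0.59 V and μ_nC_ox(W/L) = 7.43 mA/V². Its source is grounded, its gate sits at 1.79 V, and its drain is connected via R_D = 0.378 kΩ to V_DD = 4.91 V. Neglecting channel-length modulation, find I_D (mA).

I_D = 5.35 mA

V_GS = V_G = 1.79 V, so V_ov = 1.79 − 0.59 = 1.2 V.
Assume saturation: I_D = ½ k_n V_ov² = 0.5 × 7.43 × 1.2² = 5.35 mA, giving V_DS = V_DD − I_D R_D = 4.91 − 5.35 × 0.378 = 2.89 V.
V_DS = 2.89 V ≥ V_ov = 1.2 V, confirming saturation.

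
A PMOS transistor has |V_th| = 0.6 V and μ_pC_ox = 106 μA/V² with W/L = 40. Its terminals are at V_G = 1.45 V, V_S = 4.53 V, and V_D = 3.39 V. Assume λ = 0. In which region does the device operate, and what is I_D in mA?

V_SG = V_S − V_G = 4.53 − 1.45 = 3.08 V; V_SD = V_S − V_D = 4.53 − 3.39 = 1.14 V.
k_p = μ_pC_ox · (W/L) = 4.24 mA/V².
V_ov = V_SG − |V_th| = 3.08 − 0.6 = 2.48 V.
Since V_SD = 1.14 V < V_ov = 2.48 V, the device is in the triode region.
I_D = k_p [V_ov · V_SD − ½ V_SD²] = 4.24 × [2.48 × 1.14 − 0.5 × 1.14²] = 9.23 mA.

Triode; I_D = 9.23 mA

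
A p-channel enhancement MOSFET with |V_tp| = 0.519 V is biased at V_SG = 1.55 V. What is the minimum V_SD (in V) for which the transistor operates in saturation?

V_SD,sat = 1.03 V

The boundary between triode and saturation is V_SD = V_SG − |V_tp| = V_ov.
V_ov = 1.55 − 0.519 = 1.03 V.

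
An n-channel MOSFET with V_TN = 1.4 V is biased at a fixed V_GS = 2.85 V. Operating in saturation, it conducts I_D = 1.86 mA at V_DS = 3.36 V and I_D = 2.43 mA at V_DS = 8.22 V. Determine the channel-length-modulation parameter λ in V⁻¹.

λ = 0.0800 V⁻¹

With V_GS fixed, I_D ∝ (1 + λ V_DS) in saturation, so I_D2/I_D1 = (1 + λ V_DS2)/(1 + λ V_DS1).
2.43/1.86 = 1.306 = (1 + 8.22 λ)/(1 + 3.36 λ).
Solving: λ (I_D1 V_DS2 − I_D2 V_DS1) = I_D2 − I_D1, so λ = (2.43 − 1.86) / (1.86 × 8.22 − 2.43 × 3.36) = 0.57 / 7.12 = 0.08 V⁻¹.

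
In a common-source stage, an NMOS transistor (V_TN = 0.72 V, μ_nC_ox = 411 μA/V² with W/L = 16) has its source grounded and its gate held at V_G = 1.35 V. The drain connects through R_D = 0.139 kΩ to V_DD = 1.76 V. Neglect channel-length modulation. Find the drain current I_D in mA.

I_D = 1.31 mA

V_GS = V_G = 1.35 V, so V_ov = 1.35 − 0.72 = 0.63 V.
k_n = μ_nC_ox · (W/L) = 6.576 mA/V².
Assume saturation: I_D = ½ k_n V_ov² = 0.5 × 6.576 × 0.63² = 1.31 mA, giving V_DS = V_DD − I_D R_D = 1.76 − 1.31 × 0.139 = 1.58 V.
V_DS = 1.58 V ≥ V_ov = 0.63 V, confirming saturation.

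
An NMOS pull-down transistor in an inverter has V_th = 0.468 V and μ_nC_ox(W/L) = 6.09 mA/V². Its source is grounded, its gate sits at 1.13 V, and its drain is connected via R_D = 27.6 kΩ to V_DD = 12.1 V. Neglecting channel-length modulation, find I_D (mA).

I_D = 0.434 mA

V_GS = V_G = 1.13 V, so V_ov = 1.13 − 0.468 = 0.662 V.
Assume saturation: I_D = ½ k_n V_ov² = 0.5 × 6.09 × 0.662² = 1.33 mA, giving V_DS = V_DD − I_D R_D = 12.1 − 1.33 × 27.6 = -24.7 V.
But -24.7 V < V_ov = 0.662 V, so the device is actually in triode.
In triode I_D = k_n[V_ov V_DS − ½ V_DS²] and I_D = (V_DD − V_DS)/R_D. Equating: 84 V_DS² − 112.3 V_DS + 12.1 = 0, giving V_DS = 0.118 V (the root below V_ov).
I_D = (12.1 − 0.118) / 27.6 = 0.434 mA.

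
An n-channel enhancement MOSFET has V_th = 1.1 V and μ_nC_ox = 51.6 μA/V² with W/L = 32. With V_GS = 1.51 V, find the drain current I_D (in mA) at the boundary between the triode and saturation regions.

I_D = 0.139 mA

At the boundary V_DS = V_ov = V_GS − V_th = 1.51 − 1.1 = 0.41 V.
k_n = μ_nC_ox · (W/L) = 1.651 mA/V².
I_D = ½ k_n V_ov² = 0.5 × 1.651 × 0.41² = 0.139 mA.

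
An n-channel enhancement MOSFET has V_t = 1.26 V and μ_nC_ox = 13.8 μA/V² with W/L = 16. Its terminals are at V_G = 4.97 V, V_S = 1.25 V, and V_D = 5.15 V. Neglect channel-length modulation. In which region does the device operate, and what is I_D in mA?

V_GS = V_G − V_S = 4.97 − 1.25 = 3.72 V; V_DS = V_D − V_S = 5.15 − 1.25 = 3.9 V.
k_n = μ_nC_ox · (W/L) = 0.2208 mA/V².
V_ov = V_GS − V_t = 3.72 − 1.26 = 2.46 V.
Since V_DS = 3.9 V ≥ V_ov = 2.46 V, the device is in saturation.
I_D = ½ k_n V_ov² = 0.5 × 0.2208 × 2.46² = 0.668 mA.

Saturation; I_D = 0.668 mA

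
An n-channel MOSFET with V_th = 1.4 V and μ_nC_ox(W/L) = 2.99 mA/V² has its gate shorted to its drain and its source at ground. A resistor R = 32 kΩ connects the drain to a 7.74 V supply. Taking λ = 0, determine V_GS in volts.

V_GS = 1.75 V

With gate tied to drain, V_GS = V_DS ≥ V_GS − V_th, so the device is in saturation.
KCL at the drain: ½ k_n (V_GS − V_th)² = (V_DD − V_GS)/R.
Let x = V_GS − 1.4. Then 47.8 x² + x − 6.34 = 0, giving x = 0.354 V (positive root), so V_GS = 1.75 V.
I_D = (V_DD − V_GS)/R = (7.74 − 1.75) / 32 = 0.187 mA.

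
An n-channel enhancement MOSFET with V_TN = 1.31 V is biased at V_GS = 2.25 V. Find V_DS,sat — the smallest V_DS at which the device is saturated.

The boundary between triode and saturation is V_DS = V_GS − V_TN = V_ov.
V_ov = 2.25 − 1.31 = 0.94 V.

V_DS,sat = 0.940 V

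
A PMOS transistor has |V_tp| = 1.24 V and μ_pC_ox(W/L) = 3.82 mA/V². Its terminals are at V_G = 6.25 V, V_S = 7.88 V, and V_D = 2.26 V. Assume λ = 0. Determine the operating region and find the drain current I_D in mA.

Saturation; I_D = 0.291 mA

V_SG = V_S − V_G = 7.88 − 6.25 = 1.63 V; V_SD = V_S − V_D = 7.88 − 2.26 = 5.62 V.
V_ov = V_SG − |V_tp| = 1.63 − 1.24 = 0.39 V.
Since V_SD = 5.62 V ≥ V_ov = 0.39 V, the device is in saturation.
I_D = ½ k_p V_ov² = 0.5 × 3.82 × 0.39² = 0.291 mA.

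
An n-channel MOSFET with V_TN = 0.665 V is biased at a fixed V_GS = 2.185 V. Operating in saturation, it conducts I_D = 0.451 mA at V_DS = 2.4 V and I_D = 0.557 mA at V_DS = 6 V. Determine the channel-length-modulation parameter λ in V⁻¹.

With V_GS fixed, I_D ∝ (1 + λ V_DS) in saturation, so I_D2/I_D1 = (1 + λ V_DS2)/(1 + λ V_DS1).
0.557/0.451 = 1.235 = (1 + 6 λ)/(1 + 2.4 λ).
Solving: λ (I_D1 V_DS2 − I_D2 V_DS1) = I_D2 − I_D1, so λ = (0.557 − 0.451) / (0.451 × 6 − 0.557 × 2.4) = 0.106 / 1.37 = 0.0774 V⁻¹.

λ = 0.0774 V⁻¹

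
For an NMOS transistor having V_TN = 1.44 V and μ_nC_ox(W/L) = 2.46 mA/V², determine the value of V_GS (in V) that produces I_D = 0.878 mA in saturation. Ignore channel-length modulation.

V_GS = 2.28 V

In saturation I_D = ½ k_n (V_GS − V_TN)², so V_GS − V_TN = √(2 I_D / k_n) = √(2 × 0.878 / 2.46) = 0.845 V.
V_GS = 1.44 + 0.845 = 2.28 V.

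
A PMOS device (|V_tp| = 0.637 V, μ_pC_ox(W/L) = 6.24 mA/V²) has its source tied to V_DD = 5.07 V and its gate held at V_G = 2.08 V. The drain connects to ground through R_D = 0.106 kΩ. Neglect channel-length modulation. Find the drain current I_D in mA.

I_D = 17.3 mA

V_SG = V_DD − V_G = 5.07 − 2.08 = 2.99 V, so V_ov = 2.99 − 0.637 = 2.35 V.
Assume saturation: I_D = ½ k_p V_ov² = 0.5 × 6.24 × 2.35² = 17.3 mA, giving V_SD = V_DD − I_D R_D = 5.07 − 17.3 × 0.106 = 3.24 V.
V_SD = 3.24 V ≥ V_ov = 2.35 V, confirming saturation.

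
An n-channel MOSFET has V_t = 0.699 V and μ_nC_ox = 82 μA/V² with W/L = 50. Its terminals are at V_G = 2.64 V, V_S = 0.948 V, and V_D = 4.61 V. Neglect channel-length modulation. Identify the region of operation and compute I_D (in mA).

V_GS = V_G − V_S = 2.64 − 0.948 = 1.69 V; V_DS = V_D − V_S = 4.61 − 0.948 = 3.66 V.
k_n = μ_nC_ox · (W/L) = 4.1 mA/V².
V_ov = V_GS − V_t = 1.69 − 0.699 = 0.993 V.
Since V_DS = 3.66 V ≥ V_ov = 0.993 V, the device is in saturation.
I_D = ½ k_n V_ov² = 0.5 × 4.1 × 0.993² = 2.02 mA.

Saturation; I_D = 2.02 mA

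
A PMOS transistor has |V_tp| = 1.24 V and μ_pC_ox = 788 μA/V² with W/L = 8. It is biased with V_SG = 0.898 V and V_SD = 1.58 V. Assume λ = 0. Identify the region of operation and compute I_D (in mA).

V_SG = 0.898 V < |V_tp| = 1.24 V, so the transistor is in cutoff.

Cutoff; I_D = 0 mA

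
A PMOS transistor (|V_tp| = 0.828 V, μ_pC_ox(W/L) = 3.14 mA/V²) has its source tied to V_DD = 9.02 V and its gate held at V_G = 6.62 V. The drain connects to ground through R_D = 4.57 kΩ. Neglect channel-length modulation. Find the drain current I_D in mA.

V_SG = V_DD − V_G = 9.02 − 6.62 = 2.4 V, so V_ov = 2.4 − 0.828 = 1.57 V.
Assume saturation: I_D = ½ k_p V_ov² = 0.5 × 3.14 × 1.57² = 3.88 mA, giving V_SD = V_DD − I_D R_D = 9.02 − 3.88 × 4.57 = -8.71 V.
But -8.71 V < V_ov = 1.57 V, so the device is actually in triode.
In triode I_D = k_p[V_ov V_SD − ½ V_SD²] and I_D = (V_DD − V_SD)/R_D. Equating: 7.17 V_SD² − 23.56 V_SD + 9.02 = 0, giving V_SD = 0.443 V (the root below V_ov).
I_D = (9.02 − 0.443) / 4.57 = 1.88 mA.

I_D = 1.88 mA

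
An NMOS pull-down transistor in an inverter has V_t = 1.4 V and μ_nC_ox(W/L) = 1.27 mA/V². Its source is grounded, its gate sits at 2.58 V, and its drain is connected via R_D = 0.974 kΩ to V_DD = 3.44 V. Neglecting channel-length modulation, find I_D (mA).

I_D = 0.884 mA

V_GS = V_G = 2.58 V, so V_ov = 2.58 − 1.4 = 1.18 V.
Assume saturation: I_D = ½ k_n V_ov² = 0.5 × 1.27 × 1.18² = 0.884 mA, giving V_DS = V_DD − I_D R_D = 3.44 − 0.884 × 0.974 = 2.58 V.
V_DS = 2.58 V ≥ V_ov = 1.18 V, confirming saturation.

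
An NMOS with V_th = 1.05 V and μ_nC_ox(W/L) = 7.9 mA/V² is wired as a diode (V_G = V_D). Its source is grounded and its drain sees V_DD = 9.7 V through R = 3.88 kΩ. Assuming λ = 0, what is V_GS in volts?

With gate tied to drain, V_GS = V_DS ≥ V_GS − V_th, so the device is in saturation.
KCL at the drain: ½ k_n (V_GS − V_th)² = (V_DD − V_GS)/R.
Let x = V_GS − 1.05. Then 15.3 x² + x − 8.65 = 0, giving x = 0.719 V (positive root), so V_GS = 1.77 V.
I_D = (V_DD − V_GS)/R = (9.7 − 1.77) / 3.88 = 2.04 mA.

V_GS = 1.77 V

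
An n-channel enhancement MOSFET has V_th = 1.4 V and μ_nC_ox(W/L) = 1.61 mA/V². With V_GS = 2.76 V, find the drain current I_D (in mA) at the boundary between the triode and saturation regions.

At the boundary V_DS = V_ov = V_GS − V_th = 2.76 − 1.4 = 1.36 V.
I_D = ½ k_n V_ov² = 0.5 × 1.61 × 1.36² = 1.49 mA.

I_D = 1.49 mA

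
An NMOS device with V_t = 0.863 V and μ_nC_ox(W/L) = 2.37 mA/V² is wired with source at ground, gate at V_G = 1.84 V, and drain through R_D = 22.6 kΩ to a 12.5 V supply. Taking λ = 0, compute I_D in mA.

I_D = 0.541 mA

V_GS = V_G = 1.84 V, so V_ov = 1.84 − 0.863 = 0.977 V.
Assume saturation: I_D = ½ k_n V_ov² = 0.5 × 2.37 × 0.977² = 1.13 mA, giving V_DS = V_DD − I_D R_D = 12.5 − 1.13 × 22.6 = -13.1 V.
But -13.1 V < V_ov = 0.977 V, so the device is actually in triode.
In triode I_D = k_n[V_ov V_DS − ½ V_DS²] and I_D = (V_DD − V_DS)/R_D. Equating: 26.8 V_DS² − 53.33 V_DS + 12.5 = 0, giving V_DS = 0.271 V (the root below V_ov).
I_D = (12.5 − 0.271) / 22.6 = 0.541 mA.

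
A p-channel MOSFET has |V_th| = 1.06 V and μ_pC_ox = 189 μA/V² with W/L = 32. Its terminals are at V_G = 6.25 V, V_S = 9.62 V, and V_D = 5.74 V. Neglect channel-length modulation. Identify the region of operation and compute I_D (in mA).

Saturation; I_D = 16.1 mA

V_SG = V_S − V_G = 9.62 − 6.25 = 3.37 V; V_SD = V_S − V_D = 9.62 − 5.74 = 3.88 V.
k_p = μ_pC_ox · (W/L) = 6.048 mA/V².
V_ov = V_SG − |V_th| = 3.37 − 1.06 = 2.31 V.
Since V_SD = 3.88 V ≥ V_ov = 2.31 V, the device is in saturation.
I_D = ½ k_p V_ov² = 0.5 × 6.048 × 2.31² = 16.1 mA.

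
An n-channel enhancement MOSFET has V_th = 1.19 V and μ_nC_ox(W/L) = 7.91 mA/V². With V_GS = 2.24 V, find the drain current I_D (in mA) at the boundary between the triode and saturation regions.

At the boundary V_DS = V_ov = V_GS − V_th = 2.24 − 1.19 = 1.05 V.
I_D = ½ k_n V_ov² = 0.5 × 7.91 × 1.05² = 4.36 mA.

I_D = 4.36 mA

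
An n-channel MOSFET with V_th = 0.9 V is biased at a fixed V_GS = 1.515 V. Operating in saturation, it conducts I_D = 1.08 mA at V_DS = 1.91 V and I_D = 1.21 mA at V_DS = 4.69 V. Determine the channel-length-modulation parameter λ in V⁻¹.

λ = 0.0472 V⁻¹

With V_GS fixed, I_D ∝ (1 + λ V_DS) in saturation, so I_D2/I_D1 = (1 + λ V_DS2)/(1 + λ V_DS1).
1.21/1.08 = 1.12 = (1 + 4.69 λ)/(1 + 1.91 λ).
Solving: λ (I_D1 V_DS2 − I_D2 V_DS1) = I_D2 − I_D1, so λ = (1.21 − 1.08) / (1.08 × 4.69 − 1.21 × 1.91) = 0.13 / 2.75 = 0.0472 V⁻¹.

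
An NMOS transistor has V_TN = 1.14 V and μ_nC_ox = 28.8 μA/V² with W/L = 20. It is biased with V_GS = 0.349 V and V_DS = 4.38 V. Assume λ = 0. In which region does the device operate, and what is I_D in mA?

V_GS = 0.349 V < V_TN = 1.14 V, so the transistor is in cutoff.

Cutoff; I_D = 0 mA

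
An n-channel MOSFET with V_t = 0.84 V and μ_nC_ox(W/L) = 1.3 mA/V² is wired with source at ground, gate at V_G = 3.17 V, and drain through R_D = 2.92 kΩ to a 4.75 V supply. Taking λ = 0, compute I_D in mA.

I_D = 1.44 mA

V_GS = V_G = 3.17 V, so V_ov = 3.17 − 0.84 = 2.33 V.
Assume saturation: I_D = ½ k_n V_ov² = 0.5 × 1.3 × 2.33² = 3.53 mA, giving V_DS = V_DD − I_D R_D = 4.75 − 3.53 × 2.92 = -5.55 V.
But -5.55 V < V_ov = 2.33 V, so the device is actually in triode.
In triode I_D = k_n[V_ov V_DS − ½ V_DS²] and I_D = (V_DD − V_DS)/R_D. Equating: 1.9 V_DS² − 9.845 V_DS + 4.75 = 0, giving V_DS = 0.538 V (the root below V_ov).
I_D = (4.75 − 0.538) / 2.92 = 1.44 mA.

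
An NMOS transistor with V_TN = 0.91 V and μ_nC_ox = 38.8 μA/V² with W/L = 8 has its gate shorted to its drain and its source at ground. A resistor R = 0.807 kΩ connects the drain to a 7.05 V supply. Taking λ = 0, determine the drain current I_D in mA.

I_D = 2.57 mA

With gate tied to drain, V_GS = V_DS ≥ V_GS − V_TN, so the device is in saturation.
k_n = μ_nC_ox · (W/L) = 0.3104 mA/V².
KCL at the drain: ½ k_n (V_GS − V_TN)² = (V_DD − V_GS)/R.
Let x = V_GS − 0.91. Then 0.125 x² + x − 6.14 = 0, giving x = 4.07 V (positive root), so V_GS = 4.98 V.
I_D = (V_DD − V_GS)/R = (7.05 − 4.98) / 0.807 = 2.57 mA.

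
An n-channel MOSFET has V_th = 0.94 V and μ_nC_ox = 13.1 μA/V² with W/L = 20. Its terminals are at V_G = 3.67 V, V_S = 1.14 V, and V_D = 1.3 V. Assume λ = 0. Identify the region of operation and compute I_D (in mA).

V_GS = V_G − V_S = 3.67 − 1.14 = 2.53 V; V_DS = V_D − V_S = 1.3 − 1.14 = 0.16 V.
k_n = μ_nC_ox · (W/L) = 0.262 mA/V².
V_ov = V_GS − V_th = 2.53 − 0.94 = 1.59 V.
Since V_DS = 0.16 V < V_ov = 1.59 V, the device is in the triode region.
I_D = k_n [V_ov · V_DS − ½ V_DS²] = 0.262 × [1.59 × 0.16 − 0.5 × 0.16²] = 0.0633 mA.

Triode; I_D = 0.0633 mA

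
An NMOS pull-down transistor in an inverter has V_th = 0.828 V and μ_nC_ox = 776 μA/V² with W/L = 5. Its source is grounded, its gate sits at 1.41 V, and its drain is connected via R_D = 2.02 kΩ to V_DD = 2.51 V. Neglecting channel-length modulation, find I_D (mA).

V_GS = V_G = 1.41 V, so V_ov = 1.41 − 0.828 = 0.582 V.
k_n = μ_nC_ox · (W/L) = 3.88 mA/V².
Assume saturation: I_D = ½ k_n V_ov² = 0.5 × 3.88 × 0.582² = 0.657 mA, giving V_DS = V_DD − I_D R_D = 2.51 − 0.657 × 2.02 = 1.18 V.
V_DS = 1.18 V ≥ V_ov = 0.582 V, confirming saturation.

I_D = 0.657 mA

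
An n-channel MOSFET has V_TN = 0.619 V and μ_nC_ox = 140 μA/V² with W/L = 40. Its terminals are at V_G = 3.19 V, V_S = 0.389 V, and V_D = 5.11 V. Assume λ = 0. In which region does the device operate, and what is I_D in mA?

V_GS = V_G − V_S = 3.19 − 0.389 = 2.8 V; V_DS = V_D − V_S = 5.11 − 0.389 = 4.72 V.
k_n = μ_nC_ox · (W/L) = 5.6 mA/V².
V_ov = V_GS − V_TN = 2.8 − 0.619 = 2.18 V.
Since V_DS = 4.72 V ≥ V_ov = 2.18 V, the device is in saturation.
I_D = ½ k_n V_ov² = 0.5 × 5.6 × 2.18² = 13.3 mA.

Saturation; I_D = 13.3 mA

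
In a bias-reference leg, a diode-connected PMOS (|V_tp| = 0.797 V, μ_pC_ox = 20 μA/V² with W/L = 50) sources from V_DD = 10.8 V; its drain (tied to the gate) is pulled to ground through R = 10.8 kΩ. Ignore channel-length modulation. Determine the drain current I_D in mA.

With gate tied to drain, V_SG = V_SD ≥ V_SG − |V_tp|, so the device is in saturation.
k_p = μ_pC_ox · (W/L) = 1 mA/V².
KCL at the drain: ½ k_p (V_SG − |V_tp|)² = (V_DD − V_SG)/R.
Let x = V_SG − 0.797. Then 5.4 x² + x − 10 = 0, giving x = 1.27 V (positive root), so V_SG = 2.07 V.
I_D = (V_DD − V_SG)/R = (10.8 − 2.07) / 10.8 = 0.808 mA.

I_D = 0.808 mA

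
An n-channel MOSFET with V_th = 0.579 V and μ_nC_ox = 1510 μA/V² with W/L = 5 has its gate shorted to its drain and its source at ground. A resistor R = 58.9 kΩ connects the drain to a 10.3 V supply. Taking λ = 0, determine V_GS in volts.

With gate tied to drain, V_GS = V_DS ≥ V_GS − V_th, so the device is in saturation.
k_n = μ_nC_ox · (W/L) = 7.55 mA/V².
KCL at the drain: ½ k_n (V_GS − V_th)² = (V_DD − V_GS)/R.
Let x = V_GS − 0.579. Then 222 x² + x − 9.721 = 0, giving x = 0.207 V (positive root), so V_GS = 0.786 V.
I_D = (V_DD − V_GS)/R = (10.3 − 0.786) / 58.9 = 0.162 mA.

V_GS = 0.786 V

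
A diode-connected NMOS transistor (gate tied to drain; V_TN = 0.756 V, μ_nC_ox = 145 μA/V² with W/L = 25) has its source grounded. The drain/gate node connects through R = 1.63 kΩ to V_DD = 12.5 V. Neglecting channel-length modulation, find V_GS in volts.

With gate tied to drain, V_GS = V_DS ≥ V_GS − V_TN, so the device is in saturation.
k_n = μ_nC_ox · (W/L) = 3.625 mA/V².
KCL at the drain: ½ k_n (V_GS − V_TN)² = (V_DD − V_GS)/R.
Let x = V_GS − 0.756. Then 2.95 x² + x − 11.74 = 0, giving x = 1.83 V (positive root), so V_GS = 2.59 V.
I_D = (V_DD − V_GS)/R = (12.5 − 2.59) / 1.63 = 6.08 mA.

V_GS = 2.59 V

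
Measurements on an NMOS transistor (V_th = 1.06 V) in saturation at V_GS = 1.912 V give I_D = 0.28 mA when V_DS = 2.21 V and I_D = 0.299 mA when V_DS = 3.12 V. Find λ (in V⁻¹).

λ = 0.0893 V⁻¹

With V_GS fixed, I_D ∝ (1 + λ V_DS) in saturation, so I_D2/I_D1 = (1 + λ V_DS2)/(1 + λ V_DS1).
0.299/0.28 = 1.068 = (1 + 3.12 λ)/(1 + 2.21 λ).
Solving: λ (I_D1 V_DS2 − I_D2 V_DS1) = I_D2 − I_D1, so λ = (0.299 − 0.28) / (0.28 × 3.12 − 0.299 × 2.21) = 0.019 / 0.213 = 0.0893 V⁻¹.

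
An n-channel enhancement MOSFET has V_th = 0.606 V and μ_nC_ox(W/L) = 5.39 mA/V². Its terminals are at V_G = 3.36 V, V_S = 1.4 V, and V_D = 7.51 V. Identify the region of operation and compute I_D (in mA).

V_GS = V_G − V_S = 3.36 − 1.4 = 1.96 V; V_DS = V_D − V_S = 7.51 − 1.4 = 6.11 V.
V_ov = V_GS − V_th = 1.96 − 0.606 = 1.35 V.
Since V_DS = 6.11 V ≥ V_ov = 1.35 V, the device is in saturation.
I_D = ½ k_n V_ov² = 0.5 × 5.39 × 1.35² = 4.94 mA.

Saturation; I_D = 4.94 mA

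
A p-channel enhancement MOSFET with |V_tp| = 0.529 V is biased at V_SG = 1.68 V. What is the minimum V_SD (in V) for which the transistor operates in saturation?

The boundary between triode and saturation is V_SD = V_SG − |V_tp| = V_ov.
V_ov = 1.68 − 0.529 = 1.15 V.

V_SD,sat = 1.15 V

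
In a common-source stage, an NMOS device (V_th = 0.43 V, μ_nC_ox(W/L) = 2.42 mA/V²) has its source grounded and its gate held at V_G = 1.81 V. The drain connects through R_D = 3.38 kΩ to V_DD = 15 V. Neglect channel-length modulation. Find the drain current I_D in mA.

I_D = 2.30 mA

V_GS = V_G = 1.81 V, so V_ov = 1.81 − 0.43 = 1.38 V.
Assume saturation: I_D = ½ k_n V_ov² = 0.5 × 2.42 × 1.38² = 2.3 mA, giving V_DS = V_DD − I_D R_D = 15 − 2.3 × 3.38 = 7.21 V.
V_DS = 7.21 V ≥ V_ov = 1.38 V, confirming saturation.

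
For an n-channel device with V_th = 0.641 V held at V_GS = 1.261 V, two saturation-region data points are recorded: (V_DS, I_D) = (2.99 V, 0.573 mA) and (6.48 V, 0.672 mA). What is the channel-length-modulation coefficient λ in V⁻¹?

λ = 0.0581 V⁻¹

With V_GS fixed, I_D ∝ (1 + λ V_DS) in saturation, so I_D2/I_D1 = (1 + λ V_DS2)/(1 + λ V_DS1).
0.672/0.573 = 1.173 = (1 + 6.48 λ)/(1 + 2.99 λ).
Solving: λ (I_D1 V_DS2 − I_D2 V_DS1) = I_D2 − I_D1, so λ = (0.672 − 0.573) / (0.573 × 6.48 − 0.672 × 2.99) = 0.099 / 1.7 = 0.0581 V⁻¹.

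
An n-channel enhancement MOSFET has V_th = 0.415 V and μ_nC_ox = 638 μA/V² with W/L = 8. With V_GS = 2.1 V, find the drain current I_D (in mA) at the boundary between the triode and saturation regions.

I_D = 7.25 mA

At the boundary V_DS = V_ov = V_GS − V_th = 2.1 − 0.415 = 1.69 V.
k_n = μ_nC_ox · (W/L) = 5.104 mA/V².
I_D = ½ k_n V_ov² = 0.5 × 5.104 × 1.69² = 7.25 mA.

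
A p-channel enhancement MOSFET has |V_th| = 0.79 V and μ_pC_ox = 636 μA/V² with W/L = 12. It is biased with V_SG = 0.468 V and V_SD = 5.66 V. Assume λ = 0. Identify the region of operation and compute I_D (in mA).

V_SG = 0.468 V < |V_th| = 0.79 V, so the transistor is in cutoff.

Cutoff; I_D = 0 mA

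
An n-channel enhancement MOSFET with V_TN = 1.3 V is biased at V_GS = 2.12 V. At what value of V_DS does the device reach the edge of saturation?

The boundary between triode and saturation is V_DS = V_GS − V_TN = V_ov.
V_ov = 2.12 − 1.3 = 0.82 V.

V_DS,sat = 0.820 V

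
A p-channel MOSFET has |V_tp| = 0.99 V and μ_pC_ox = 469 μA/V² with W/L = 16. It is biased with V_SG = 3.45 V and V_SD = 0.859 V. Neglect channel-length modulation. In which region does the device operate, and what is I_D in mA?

k_p = μ_pC_ox · (W/L) = 7.504 mA/V².
V_ov = V_SG − |V_tp| = 3.45 − 0.99 = 2.46 V.
Since V_SD = 0.859 V < V_ov = 2.46 V, the device is in the triode region.
I_D = k_p [V_ov · V_SD − ½ V_SD²] = 7.504 × [2.46 × 0.859 − 0.5 × 0.859²] = 13.1 mA.

Triode; I_D = 13.1 mA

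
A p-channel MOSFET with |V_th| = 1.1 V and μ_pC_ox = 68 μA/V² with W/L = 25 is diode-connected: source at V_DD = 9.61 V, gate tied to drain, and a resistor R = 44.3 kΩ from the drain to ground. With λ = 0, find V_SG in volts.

With gate tied to drain, V_SG = V_SD ≥ V_SG − |V_th|, so the device is in saturation.
k_p = μ_pC_ox · (W/L) = 1.7 mA/V².
KCL at the drain: ½ k_p (V_SG − |V_th|)² = (V_DD − V_SG)/R.
Let x = V_SG − 1.1. Then 37.7 x² + x − 8.51 = 0, giving x = 0.462 V (positive root), so V_SG = 1.56 V.
I_D = (V_DD − V_SG)/R = (9.61 − 1.56) / 44.3 = 0.182 mA.

V_SG = 1.56 V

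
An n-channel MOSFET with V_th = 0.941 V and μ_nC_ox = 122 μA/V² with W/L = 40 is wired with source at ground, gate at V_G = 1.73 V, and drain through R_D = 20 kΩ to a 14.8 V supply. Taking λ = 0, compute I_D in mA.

V_GS = V_G = 1.73 V, so V_ov = 1.73 − 0.941 = 0.789 V.
k_n = μ_nC_ox · (W/L) = 4.88 mA/V².
Assume saturation: I_D = ½ k_n V_ov² = 0.5 × 4.88 × 0.789² = 1.52 mA, giving V_DS = V_DD − I_D R_D = 14.8 − 1.52 × 20 = -15.6 V.
But -15.6 V < V_ov = 0.789 V, so the device is actually in triode.
In triode I_D = k_n[V_ov V_DS − ½ V_DS²] and I_D = (V_DD − V_DS)/R_D. Equating: 48.8 V_DS² − 78.01 V_DS + 14.8 = 0, giving V_DS = 0.22 V (the root below V_ov).
I_D = (14.8 − 0.22) / 20 = 0.729 mA.

I_D = 0.729 mA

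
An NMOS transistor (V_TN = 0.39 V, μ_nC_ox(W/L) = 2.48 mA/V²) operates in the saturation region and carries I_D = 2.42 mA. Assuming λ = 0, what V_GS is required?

V_GS = 1.79 V

In saturation I_D = ½ k_n (V_GS − V_TN)², so V_GS − V_TN = √(2 I_D / k_n) = √(2 × 2.42 / 2.48) = 1.4 V.
V_GS = 0.39 + 1.4 = 1.79 V.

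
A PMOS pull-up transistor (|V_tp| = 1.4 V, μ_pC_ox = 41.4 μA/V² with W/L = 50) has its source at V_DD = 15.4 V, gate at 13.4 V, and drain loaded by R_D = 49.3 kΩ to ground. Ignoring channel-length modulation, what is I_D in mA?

I_D = 0.305 mA

V_SG = V_DD − V_G = 15.4 − 13.4 = 2 V, so V_ov = 2 − 1.4 = 0.6 V.
k_p = μ_pC_ox · (W/L) = 2.07 mA/V².
Assume saturation: I_D = ½ k_p V_ov² = 0.5 × 2.07 × 0.6² = 0.373 mA, giving V_SD = V_DD − I_D R_D = 15.4 − 0.373 × 49.3 = -2.97 V.
But -2.97 V < V_ov = 0.6 V, so the device is actually in triode.
In triode I_D = k_p[V_ov V_SD − ½ V_SD²] and I_D = (V_DD − V_SD)/R_D. Equating: 51 V_SD² − 62.23 V_SD + 15.4 = 0, giving V_SD = 0.345 V (the root below V_ov).
I_D = (15.4 − 0.345) / 49.3 = 0.305 mA.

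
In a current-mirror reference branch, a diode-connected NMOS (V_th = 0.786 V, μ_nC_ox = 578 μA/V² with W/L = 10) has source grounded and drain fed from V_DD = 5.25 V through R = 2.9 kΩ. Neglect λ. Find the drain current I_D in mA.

I_D = 1.31 mA

With gate tied to drain, V_GS = V_DS ≥ V_GS − V_th, so the device is in saturation.
k_n = μ_nC_ox · (W/L) = 5.78 mA/V².
KCL at the drain: ½ k_n (V_GS − V_th)² = (V_DD − V_GS)/R.
Let x = V_GS − 0.786. Then 8.38 x² + x − 4.464 = 0, giving x = 0.673 V (positive root), so V_GS = 1.46 V.
I_D = (V_DD − V_GS)/R = (5.25 − 1.46) / 2.9 = 1.31 mA.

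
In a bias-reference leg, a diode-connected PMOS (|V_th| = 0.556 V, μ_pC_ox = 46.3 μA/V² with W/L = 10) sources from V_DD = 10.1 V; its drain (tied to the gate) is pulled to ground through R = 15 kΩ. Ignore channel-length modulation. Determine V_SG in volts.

V_SG = 2.08 V

With gate tied to drain, V_SG = V_SD ≥ V_SG − |V_th|, so the device is in saturation.
k_p = μ_pC_ox · (W/L) = 0.463 mA/V².
KCL at the drain: ½ k_p (V_SG − |V_th|)² = (V_DD − V_SG)/R.
Let x = V_SG − 0.556. Then 3.47 x² + x − 9.544 = 0, giving x = 1.52 V (positive root), so V_SG = 2.08 V.
I_D = (V_DD − V_SG)/R = (10.1 − 2.08) / 15 = 0.535 mA.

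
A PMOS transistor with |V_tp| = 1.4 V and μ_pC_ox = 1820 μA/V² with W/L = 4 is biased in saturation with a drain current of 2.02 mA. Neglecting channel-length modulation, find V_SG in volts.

V_SG = 2.14 V

k_p = μ_pC_ox · (W/L) = 7.28 mA/V².
In saturation I_D = ½ k_p (V_SG − |V_tp|)², so V_SG − |V_tp| = √(2 I_D / k_p) = √(2 × 2.02 / 7.28) = 0.745 V.
V_SG = 1.4 + 0.745 = 2.14 V.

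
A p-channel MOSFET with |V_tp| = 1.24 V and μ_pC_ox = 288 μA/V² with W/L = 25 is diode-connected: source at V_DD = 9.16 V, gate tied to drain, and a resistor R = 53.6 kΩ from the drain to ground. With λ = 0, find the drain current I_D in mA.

With gate tied to drain, V_SG = V_SD ≥ V_SG − |V_tp|, so the device is in saturation.
k_p = μ_pC_ox · (W/L) = 7.2 mA/V².
KCL at the drain: ½ k_p (V_SG − |V_tp|)² = (V_DD − V_SG)/R.
Let x = V_SG − 1.24. Then 193 x² + x − 7.92 = 0, giving x = 0.2 V (positive root), so V_SG = 1.44 V.
I_D = (V_DD − V_SG)/R = (9.16 − 1.44) / 53.6 = 0.144 mA.

I_D = 0.144 mA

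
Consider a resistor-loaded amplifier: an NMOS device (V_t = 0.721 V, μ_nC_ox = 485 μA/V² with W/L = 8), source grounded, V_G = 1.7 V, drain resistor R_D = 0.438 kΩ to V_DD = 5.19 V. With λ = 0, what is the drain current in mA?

I_D = 1.86 mA

V_GS = V_G = 1.7 V, so V_ov = 1.7 − 0.721 = 0.979 V.
k_n = μ_nC_ox · (W/L) = 3.88 mA/V².
Assume saturation: I_D = ½ k_n V_ov² = 0.5 × 3.88 × 0.979² = 1.86 mA, giving V_DS = V_DD − I_D R_D = 5.19 − 1.86 × 0.438 = 4.38 V.
V_DS = 4.38 V ≥ V_ov = 0.979 V, confirming saturation.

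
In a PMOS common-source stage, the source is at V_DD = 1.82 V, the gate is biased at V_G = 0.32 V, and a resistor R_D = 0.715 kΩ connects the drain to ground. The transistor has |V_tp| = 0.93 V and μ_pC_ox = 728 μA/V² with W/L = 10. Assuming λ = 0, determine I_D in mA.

I_D = 1.18 mA

V_SG = V_DD − V_G = 1.82 − 0.32 = 1.5 V, so V_ov = 1.5 − 0.93 = 0.57 V.
k_p = μ_pC_ox · (W/L) = 7.28 mA/V².
Assume saturation: I_D = ½ k_p V_ov² = 0.5 × 7.28 × 0.57² = 1.18 mA, giving V_SD = V_DD − I_D R_D = 1.82 − 1.18 × 0.715 = 0.974 V.
V_SD = 0.974 V ≥ V_ov = 0.57 V, confirming saturation.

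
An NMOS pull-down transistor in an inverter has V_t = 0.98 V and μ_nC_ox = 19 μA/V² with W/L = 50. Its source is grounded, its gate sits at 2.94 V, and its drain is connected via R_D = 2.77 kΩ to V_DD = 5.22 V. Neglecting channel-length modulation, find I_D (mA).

I_D = 1.48 mA

V_GS = V_G = 2.94 V, so V_ov = 2.94 − 0.98 = 1.96 V.
k_n = μ_nC_ox · (W/L) = 0.95 mA/V².
Assume saturation: I_D = ½ k_n V_ov² = 0.5 × 0.95 × 1.96² = 1.82 mA, giving V_DS = V_DD − I_D R_D = 5.22 − 1.82 × 2.77 = 0.165 V.
But 0.165 V < V_ov = 1.96 V, so the device is actually in triode.
In triode I_D = k_n[V_ov V_DS − ½ V_DS²] and I_D = (V_DD − V_DS)/R_D. Equating: 1.32 V_DS² − 6.158 V_DS + 5.22 = 0, giving V_DS = 1.11 V (the root below V_ov).
I_D = (5.22 − 1.11) / 2.77 = 1.48 mA.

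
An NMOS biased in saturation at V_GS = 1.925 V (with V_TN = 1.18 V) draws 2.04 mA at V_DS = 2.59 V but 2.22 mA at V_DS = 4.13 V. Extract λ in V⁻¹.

With V_GS fixed, I_D ∝ (1 + λ V_DS) in saturation, so I_D2/I_D1 = (1 + λ V_DS2)/(1 + λ V_DS1).
2.22/2.04 = 1.088 = (1 + 4.13 λ)/(1 + 2.59 λ).
Solving: λ (I_D1 V_DS2 − I_D2 V_DS1) = I_D2 − I_D1, so λ = (2.22 − 2.04) / (2.04 × 4.13 − 2.22 × 2.59) = 0.18 / 2.68 = 0.0673 V⁻¹.

λ = 0.0673 V⁻¹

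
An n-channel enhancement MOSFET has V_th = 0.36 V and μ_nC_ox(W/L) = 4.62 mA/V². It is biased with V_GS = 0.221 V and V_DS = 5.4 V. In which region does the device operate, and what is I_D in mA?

Cutoff; I_D = 0 mA

V_GS = 0.221 V < V_th = 0.36 V, so the transistor is in cutoff.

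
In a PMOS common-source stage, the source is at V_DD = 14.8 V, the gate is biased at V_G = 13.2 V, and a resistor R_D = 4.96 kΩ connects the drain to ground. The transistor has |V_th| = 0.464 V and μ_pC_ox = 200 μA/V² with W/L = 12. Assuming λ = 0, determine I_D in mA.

I_D = 1.55 mA

V_SG = V_DD − V_G = 14.8 − 13.2 = 1.6 V, so V_ov = 1.6 − 0.464 = 1.14 V.
k_p = μ_pC_ox · (W/L) = 2.4 mA/V².
Assume saturation: I_D = ½ k_p V_ov² = 0.5 × 2.4 × 1.14² = 1.55 mA, giving V_SD = V_DD − I_D R_D = 14.8 − 1.55 × 4.96 = 7.12 V.
V_SD = 7.12 V ≥ V_ov = 1.14 V, confirming saturation.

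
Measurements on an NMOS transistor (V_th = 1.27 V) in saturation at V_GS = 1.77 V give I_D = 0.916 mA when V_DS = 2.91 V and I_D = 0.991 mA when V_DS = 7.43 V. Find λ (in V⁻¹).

λ = 0.0191 V⁻¹

With V_GS fixed, I_D ∝ (1 + λ V_DS) in saturation, so I_D2/I_D1 = (1 + λ V_DS2)/(1 + λ V_DS1).
0.991/0.916 = 1.082 = (1 + 7.43 λ)/(1 + 2.91 λ).
Solving: λ (I_D1 V_DS2 − I_D2 V_DS1) = I_D2 − I_D1, so λ = (0.991 − 0.916) / (0.916 × 7.43 − 0.991 × 2.91) = 0.075 / 3.92 = 0.0191 V⁻¹.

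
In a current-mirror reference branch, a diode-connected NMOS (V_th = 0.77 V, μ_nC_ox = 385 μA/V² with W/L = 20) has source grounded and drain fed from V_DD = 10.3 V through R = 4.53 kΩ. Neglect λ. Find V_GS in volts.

With gate tied to drain, V_GS = V_DS ≥ V_GS − V_th, so the device is in saturation.
k_n = μ_nC_ox · (W/L) = 7.7 mA/V².
KCL at the drain: ½ k_n (V_GS − V_th)² = (V_DD − V_GS)/R.
Let x = V_GS − 0.77. Then 17.4 x² + x − 9.53 = 0, giving x = 0.711 V (positive root), so V_GS = 1.48 V.
I_D = (V_DD − V_GS)/R = (10.3 − 1.48) / 4.53 = 1.95 mA.

V_GS = 1.48 V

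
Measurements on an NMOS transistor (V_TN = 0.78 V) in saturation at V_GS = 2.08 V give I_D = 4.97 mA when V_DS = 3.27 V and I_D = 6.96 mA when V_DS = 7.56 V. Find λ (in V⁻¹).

With V_GS fixed, I_D ∝ (1 + λ V_DS) in saturation, so I_D2/I_D1 = (1 + λ V_DS2)/(1 + λ V_DS1).
6.96/4.97 = 1.4 = (1 + 7.56 λ)/(1 + 3.27 λ).
Solving: λ (I_D1 V_DS2 − I_D2 V_DS1) = I_D2 − I_D1, so λ = (6.96 − 4.97) / (4.97 × 7.56 − 6.96 × 3.27) = 1.99 / 14.8 = 0.134 V⁻¹.

λ = 0.134 V⁻¹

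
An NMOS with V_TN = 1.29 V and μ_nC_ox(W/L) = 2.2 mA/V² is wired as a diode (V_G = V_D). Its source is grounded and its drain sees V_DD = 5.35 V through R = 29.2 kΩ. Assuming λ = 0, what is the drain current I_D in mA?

With gate tied to drain, V_GS = V_DS ≥ V_GS − V_TN, so the device is in saturation.
KCL at the drain: ½ k_n (V_GS − V_TN)² = (V_DD − V_GS)/R.
Let x = V_GS − 1.29. Then 32.1 x² + x − 4.06 = 0, giving x = 0.34 V (positive root), so V_GS = 1.63 V.
I_D = (V_DD − V_GS)/R = (5.35 − 1.63) / 29.2 = 0.127 mA.

I_D = 0.127 mA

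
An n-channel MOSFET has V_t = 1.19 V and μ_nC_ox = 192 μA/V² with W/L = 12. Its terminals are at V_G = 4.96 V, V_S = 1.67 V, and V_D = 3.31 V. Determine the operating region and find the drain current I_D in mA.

Triode; I_D = 4.84 mA

V_GS = V_G − V_S = 4.96 − 1.67 = 3.29 V; V_DS = V_D − V_S = 3.31 − 1.67 = 1.64 V.
k_n = μ_nC_ox · (W/L) = 2.304 mA/V².
V_ov = V_GS − V_t = 3.29 − 1.19 = 2.1 V.
Since V_DS = 1.64 V < V_ov = 2.1 V, the device is in the triode region.
I_D = k_n [V_ov · V_DS − ½ V_DS²] = 2.304 × [2.1 × 1.64 − 0.5 × 1.64²] = 4.84 mA.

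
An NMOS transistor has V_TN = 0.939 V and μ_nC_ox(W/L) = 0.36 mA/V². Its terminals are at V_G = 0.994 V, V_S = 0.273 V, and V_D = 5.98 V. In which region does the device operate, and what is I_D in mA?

V_GS = V_G − V_S = 0.994 − 0.273 = 0.721 V; V_DS = V_D − V_S = 5.98 − 0.273 = 5.71 V.
V_GS = 0.721 V < V_TN = 0.939 V, so the transistor is in cutoff.

Cutoff; I_D = 0 mA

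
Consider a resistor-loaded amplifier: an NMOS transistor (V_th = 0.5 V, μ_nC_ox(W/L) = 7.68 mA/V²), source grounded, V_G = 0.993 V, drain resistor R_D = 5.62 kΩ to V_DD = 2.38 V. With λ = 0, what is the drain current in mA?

I_D = 0.402 mA

V_GS = V_G = 0.993 V, so V_ov = 0.993 − 0.5 = 0.493 V.
Assume saturation: I_D = ½ k_n V_ov² = 0.5 × 7.68 × 0.493² = 0.933 mA, giving V_DS = V_DD − I_D R_D = 2.38 − 0.933 × 5.62 = -2.87 V.
But -2.87 V < V_ov = 0.493 V, so the device is actually in triode.
In triode I_D = k_n[V_ov V_DS − ½ V_DS²] and I_D = (V_DD − V_DS)/R_D. Equating: 21.6 V_DS² − 22.28 V_DS + 2.38 = 0, giving V_DS = 0.121 V (the root below V_ov).
I_D = (2.38 − 0.121) / 5.62 = 0.402 mA.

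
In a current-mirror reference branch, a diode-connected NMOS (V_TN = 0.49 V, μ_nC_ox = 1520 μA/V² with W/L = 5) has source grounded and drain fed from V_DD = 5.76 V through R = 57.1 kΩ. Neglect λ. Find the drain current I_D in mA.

With gate tied to drain, V_GS = V_DS ≥ V_GS − V_TN, so the device is in saturation.
k_n = μ_nC_ox · (W/L) = 7.6 mA/V².
KCL at the drain: ½ k_n (V_GS − V_TN)² = (V_DD − V_GS)/R.
Let x = V_GS − 0.49. Then 217 x² + x − 5.27 = 0, giving x = 0.154 V (positive root), so V_GS = 0.644 V.
I_D = (V_DD − V_GS)/R = (5.76 − 0.644) / 57.1 = 0.0896 mA.

I_D = 0.0896 mA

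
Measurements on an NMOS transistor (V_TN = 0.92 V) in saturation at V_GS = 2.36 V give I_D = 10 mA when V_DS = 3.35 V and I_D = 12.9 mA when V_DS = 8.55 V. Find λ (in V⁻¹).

With V_GS fixed, I_D ∝ (1 + λ V_DS) in saturation, so I_D2/I_D1 = (1 + λ V_DS2)/(1 + λ V_DS1).
12.9/10 = 1.29 = (1 + 8.55 λ)/(1 + 3.35 λ).
Solving: λ (I_D1 V_DS2 − I_D2 V_DS1) = I_D2 − I_D1, so λ = (12.9 − 10) / (10 × 8.55 − 12.9 × 3.35) = 2.9 / 42.3 = 0.0686 V⁻¹.

λ = 0.0686 V⁻¹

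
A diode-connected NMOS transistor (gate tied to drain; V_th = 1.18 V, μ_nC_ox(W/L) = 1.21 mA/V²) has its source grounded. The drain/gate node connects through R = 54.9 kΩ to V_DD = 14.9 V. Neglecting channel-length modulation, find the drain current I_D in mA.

With gate tied to drain, V_GS = V_DS ≥ V_GS − V_th, so the device is in saturation.
KCL at the drain: ½ k_n (V_GS − V_th)² = (V_DD − V_GS)/R.
Let x = V_GS − 1.18. Then 33.2 x² + x − 13.72 = 0, giving x = 0.628 V (positive root), so V_GS = 1.81 V.
I_D = (V_DD − V_GS)/R = (14.9 − 1.81) / 54.9 = 0.238 mA.

I_D = 0.238 mA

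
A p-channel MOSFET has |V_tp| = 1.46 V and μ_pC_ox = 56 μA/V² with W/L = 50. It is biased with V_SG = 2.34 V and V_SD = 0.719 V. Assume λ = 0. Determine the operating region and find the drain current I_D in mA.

Triode; I_D = 1.05 mA

k_p = μ_pC_ox · (W/L) = 2.8 mA/V².
V_ov = V_SG − |V_tp| = 2.34 − 1.46 = 0.88 V.
Since V_SD = 0.719 V < V_ov = 0.88 V, the device is in the triode region.
I_D = k_p [V_ov · V_SD − ½ V_SD²] = 2.8 × [0.88 × 0.719 − 0.5 × 0.719²] = 1.05 mA.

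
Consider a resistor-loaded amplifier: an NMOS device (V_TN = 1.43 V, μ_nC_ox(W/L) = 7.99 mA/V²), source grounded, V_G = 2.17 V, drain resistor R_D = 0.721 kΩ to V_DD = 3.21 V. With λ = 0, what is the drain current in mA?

V_GS = V_G = 2.17 V, so V_ov = 2.17 − 1.43 = 0.74 V.
Assume saturation: I_D = ½ k_n V_ov² = 0.5 × 7.99 × 0.74² = 2.19 mA, giving V_DS = V_DD − I_D R_D = 3.21 − 2.19 × 0.721 = 1.63 V.
V_DS = 1.63 V ≥ V_ov = 0.74 V, confirming saturation.

I_D = 2.19 mA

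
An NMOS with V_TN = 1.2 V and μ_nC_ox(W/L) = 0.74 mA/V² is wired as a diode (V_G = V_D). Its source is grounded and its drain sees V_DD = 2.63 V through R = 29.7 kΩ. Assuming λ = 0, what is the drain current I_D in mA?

With gate tied to drain, V_GS = V_DS ≥ V_GS − V_TN, so the device is in saturation.
KCL at the drain: ½ k_n (V_GS − V_TN)² = (V_DD − V_GS)/R.
Let x = V_GS − 1.2. Then 11 x² + x − 1.43 = 0, giving x = 0.318 V (positive root), so V_GS = 1.52 V.
I_D = (V_DD − V_GS)/R = (2.63 − 1.52) / 29.7 = 0.0374 mA.

I_D = 0.0374 mA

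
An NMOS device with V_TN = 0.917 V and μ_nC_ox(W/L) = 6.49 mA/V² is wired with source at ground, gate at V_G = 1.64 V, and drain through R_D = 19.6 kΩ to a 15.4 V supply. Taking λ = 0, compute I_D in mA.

I_D = 0.776 mA

V_GS = V_G = 1.64 V, so V_ov = 1.64 − 0.917 = 0.723 V.
Assume saturation: I_D = ½ k_n V_ov² = 0.5 × 6.49 × 0.723² = 1.7 mA, giving V_DS = V_DD − I_D R_D = 15.4 − 1.7 × 19.6 = -17.8 V.
But -17.8 V < V_ov = 0.723 V, so the device is actually in triode.
In triode I_D = k_n[V_ov V_DS − ½ V_DS²] and I_D = (V_DD − V_DS)/R_D. Equating: 63.6 V_DS² − 92.97 V_DS + 15.4 = 0, giving V_DS = 0.19 V (the root below V_ov).
I_D = (15.4 − 0.19) / 19.6 = 0.776 mA.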